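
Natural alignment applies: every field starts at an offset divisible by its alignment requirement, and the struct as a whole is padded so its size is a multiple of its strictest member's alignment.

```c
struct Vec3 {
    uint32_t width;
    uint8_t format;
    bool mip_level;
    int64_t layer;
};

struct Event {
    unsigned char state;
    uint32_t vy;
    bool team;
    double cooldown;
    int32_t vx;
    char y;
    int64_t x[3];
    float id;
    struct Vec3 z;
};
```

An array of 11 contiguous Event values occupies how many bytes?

Vec3: @0: width [4B, align 4] → 4; @4: format [1B, align 1] → 5; @5: mip_level [1B, align 1] → 6; +2 pad (align 8); @8: layer [8B, align 8] → 16; size 16, align 8
@0: state [1B, align 1] → 1
+3 pad (align 4)
@4: vy [4B, align 4] → 8
@8: team [1B, align 1] → 9
+7 pad (align 8)
@16: cooldown [8B, align 8] → 24
@24: vx [4B, align 4] → 28
@28: y [1B, align 1] → 29
+3 pad (align 8)
@32: x [24B, align 8] → 56
@56: id [4B, align 4] → 60
+4 pad (align 8)
@64: z [16B, align 8] → 80
size 80, align 8
array of 11: 11 × 80 = 880

880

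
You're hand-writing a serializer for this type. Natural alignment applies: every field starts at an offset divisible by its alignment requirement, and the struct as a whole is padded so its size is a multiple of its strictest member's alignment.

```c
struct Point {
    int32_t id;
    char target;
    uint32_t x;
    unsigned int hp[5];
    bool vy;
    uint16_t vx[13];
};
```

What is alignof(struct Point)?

4

member alignments: id=4, target=1, x=4, hp=4, vy=1, vx=2
max = 4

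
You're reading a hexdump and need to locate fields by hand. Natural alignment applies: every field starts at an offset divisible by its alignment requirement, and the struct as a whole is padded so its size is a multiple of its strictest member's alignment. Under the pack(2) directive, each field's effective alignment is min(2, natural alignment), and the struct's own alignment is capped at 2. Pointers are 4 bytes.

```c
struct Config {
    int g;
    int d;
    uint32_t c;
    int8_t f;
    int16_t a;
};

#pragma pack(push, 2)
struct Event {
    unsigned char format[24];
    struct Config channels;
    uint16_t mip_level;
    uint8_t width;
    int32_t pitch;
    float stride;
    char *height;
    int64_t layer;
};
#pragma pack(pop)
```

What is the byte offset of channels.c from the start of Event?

32

Config: 0..4  g  (4B, 4-aligned); 4..8  d  (4B, 4-aligned); 8..12  c  (4B, 4-aligned); 12..13  f  (1B, 1-aligned); 13..14  -- padding (1B); 14..16  a  (2B, 2-aligned); sizeof = 16, alignof = 4
0..24  format  (24B, 1-aligned)
24..40  channels  (16B, 2-aligned)
within Config: c at 8
24 + 8 = 32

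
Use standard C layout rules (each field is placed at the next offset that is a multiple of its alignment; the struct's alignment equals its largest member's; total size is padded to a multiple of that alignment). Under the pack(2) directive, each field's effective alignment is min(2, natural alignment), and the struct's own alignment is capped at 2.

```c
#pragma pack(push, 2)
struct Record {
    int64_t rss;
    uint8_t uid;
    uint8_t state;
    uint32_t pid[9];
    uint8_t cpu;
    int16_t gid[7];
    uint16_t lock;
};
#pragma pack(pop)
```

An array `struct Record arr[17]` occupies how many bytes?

rss at 0 (size 8, align 2) → ends 8
uid at 8 (size 1, align 1) → ends 9
state at 9 (size 1, align 1) → ends 10
pid at 10 (size 36, align 2) → ends 46
cpu at 46 (size 1, align 1) → ends 47
pad 1 to align 2 for gid
gid at 48 (size 14, align 2) → ends 62
lock at 62 (size 2, align 2) → ends 64
total 64 bytes, alignment 2
array of 17: 17 × 64 = 1088

1088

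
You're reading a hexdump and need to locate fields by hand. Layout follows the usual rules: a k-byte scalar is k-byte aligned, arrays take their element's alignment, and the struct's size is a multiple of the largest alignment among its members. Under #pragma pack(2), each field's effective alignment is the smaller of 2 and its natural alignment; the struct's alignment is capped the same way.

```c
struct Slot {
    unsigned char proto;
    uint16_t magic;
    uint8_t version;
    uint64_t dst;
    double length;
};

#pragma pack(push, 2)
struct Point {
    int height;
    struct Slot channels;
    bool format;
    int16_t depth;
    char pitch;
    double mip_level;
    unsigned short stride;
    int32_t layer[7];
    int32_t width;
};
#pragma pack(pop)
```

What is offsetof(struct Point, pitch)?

32

Slot: @0: proto [1B, align 1] → 1; +1 pad (align 2); @2: magic [2B, align 2] → 4; @4: version [1B, align 1] → 5; +3 pad (align 8); @8: dst [8B, align 8] → 16; @16: length [8B, align 8] → 24; size 24, align 8
@0: height [4B, align 2] → 4
@4: channels [24B, align 2] → 28
@28: format [1B, align 1] → 29
+1 pad (align 2)
@30: depth [2B, align 2] → 32
@32: pitch [1B, align 1] → 33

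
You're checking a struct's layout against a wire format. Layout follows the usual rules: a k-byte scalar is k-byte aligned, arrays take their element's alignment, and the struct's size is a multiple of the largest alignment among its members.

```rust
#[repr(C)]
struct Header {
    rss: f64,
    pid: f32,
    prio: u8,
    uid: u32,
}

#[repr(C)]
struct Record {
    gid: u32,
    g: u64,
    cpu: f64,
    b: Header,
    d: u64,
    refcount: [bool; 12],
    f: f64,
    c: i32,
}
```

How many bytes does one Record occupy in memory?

Header: 0..8  rss  (8B, 8-aligned); 8..12  pid  (4B, 4-aligned); 12..13  prio  (1B, 1-aligned); 13..16  -- padding (3B); 16..20  uid  (4B, 4-aligned); 20..24  -- tail padding (4B); sizeof = 24, alignof = 8
0..4  gid  (4B, 4-aligned)
4..8  -- padding (4B)
8..16  g  (8B, 8-aligned)
16..24  cpu  (8B, 8-aligned)
24..48  b  (24B, 8-aligned)
48..56  d  (8B, 8-aligned)
56..68  refcount  (12B, 1-aligned)
68..72  -- padding (4B)
72..80  f  (8B, 8-aligned)
80..84  c  (4B, 4-aligned)
84..88  -- tail padding (4B)
sizeof = 88, alignof = 8

88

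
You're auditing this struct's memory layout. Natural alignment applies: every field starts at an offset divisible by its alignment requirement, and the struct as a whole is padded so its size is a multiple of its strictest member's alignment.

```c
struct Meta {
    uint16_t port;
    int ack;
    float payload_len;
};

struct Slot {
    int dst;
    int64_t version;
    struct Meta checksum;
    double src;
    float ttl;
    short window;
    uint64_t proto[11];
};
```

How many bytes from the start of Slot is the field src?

Meta: 0..2  port  (2B, 2-aligned); 2..4  -- padding (2B); 4..8  ack  (4B, 4-aligned); 8..12  payload_len  (4B, 4-aligned); sizeof = 12, alignof = 4
0..4  dst  (4B, 4-aligned)
4..8  -- padding (4B)
8..16  version  (8B, 8-aligned)
16..28  checksum  (12B, 4-aligned)
28..32  -- padding (4B)
32..40  src  (8B, 8-aligned)

32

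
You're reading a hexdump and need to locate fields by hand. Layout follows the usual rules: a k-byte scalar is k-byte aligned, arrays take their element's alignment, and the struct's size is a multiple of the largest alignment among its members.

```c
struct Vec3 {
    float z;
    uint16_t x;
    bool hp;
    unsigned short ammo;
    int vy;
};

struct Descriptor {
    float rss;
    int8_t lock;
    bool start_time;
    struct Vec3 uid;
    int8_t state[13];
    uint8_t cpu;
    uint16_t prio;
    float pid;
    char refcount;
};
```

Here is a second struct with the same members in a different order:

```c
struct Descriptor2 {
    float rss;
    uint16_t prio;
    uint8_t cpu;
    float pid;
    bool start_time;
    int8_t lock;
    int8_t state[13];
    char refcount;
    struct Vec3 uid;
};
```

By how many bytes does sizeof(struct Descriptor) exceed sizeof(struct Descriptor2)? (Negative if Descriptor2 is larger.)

4

Vec3: z at 0 (size 4, align 4) → ends 4; x at 4 (size 2, align 2) → ends 6; hp at 6 (size 1, align 1) → ends 7; pad 1 to align 2 for ammo; ammo at 8 (size 2, align 2) → ends 10; pad 2 to align 4 for vy; vy at 12 (size 4, align 4) → ends 16; total 16 bytes, alignment 4
rss at 0 (size 4, align 4) → ends 4
lock at 4 (size 1, align 1) → ends 5
start_time at 5 (size 1, align 1) → ends 6
pad 2 to align 4 for uid
uid at 8 (size 16, align 4) → ends 24
state at 24 (size 13, align 1) → ends 37
cpu at 37 (size 1, align 1) → ends 38
prio at 38 (size 2, align 2) → ends 40
pid at 40 (size 4, align 4) → ends 44
refcount at 44 (size 1, align 1) → ends 45
tail pad 3 to reach multiple of 4
total 48 bytes, alignment 4
— Descriptor2 —
rss at 0 (size 4, align 4) → ends 4
prio at 4 (size 2, align 2) → ends 6
cpu at 6 (size 1, align 1) → ends 7
pad 1 to align 4 for pid
pid at 8 (size 4, align 4) → ends 12
start_time at 12 (size 1, align 1) → ends 13
lock at 13 (size 1, align 1) → ends 14
state at 14 (size 13, align 1) → ends 27
refcount at 27 (size 1, align 1) → ends 28
uid at 28 (size 16, align 4) → ends 44
total 44 bytes, alignment 4
48 − 44 = 4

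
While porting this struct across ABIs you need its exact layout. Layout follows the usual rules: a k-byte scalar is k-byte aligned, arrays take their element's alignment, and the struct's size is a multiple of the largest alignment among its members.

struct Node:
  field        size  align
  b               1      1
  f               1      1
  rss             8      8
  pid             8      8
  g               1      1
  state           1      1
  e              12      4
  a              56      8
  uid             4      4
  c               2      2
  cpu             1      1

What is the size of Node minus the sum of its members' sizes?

b at 0 (size 1, align 1) → ends 1
f at 1 (size 1, align 1) → ends 2
pad 6 to align 8 for rss
rss at 8 (size 8, align 8) → ends 16
pid at 16 (size 8, align 8) → ends 24
g at 24 (size 1, align 1) → ends 25
state at 25 (size 1, align 1) → ends 26
pad 2 to align 4 for e
e at 28 (size 12, align 4) → ends 40
a at 40 (size 56, align 8) → ends 96
uid at 96 (size 4, align 4) → ends 100
c at 100 (size 2, align 2) → ends 102
cpu at 102 (size 1, align 1) → ends 103
tail pad 1 to reach multiple of 8
total 104 bytes, alignment 8
data bytes 95, size 104 → padding 9

9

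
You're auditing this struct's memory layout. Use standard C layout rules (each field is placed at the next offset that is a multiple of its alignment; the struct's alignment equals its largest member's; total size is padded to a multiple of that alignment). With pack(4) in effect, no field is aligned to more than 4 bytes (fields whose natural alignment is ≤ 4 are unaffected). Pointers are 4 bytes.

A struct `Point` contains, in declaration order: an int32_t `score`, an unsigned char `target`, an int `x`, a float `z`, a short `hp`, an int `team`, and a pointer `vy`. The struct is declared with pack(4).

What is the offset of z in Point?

12

@0: score [4B, align 4] → 4
@4: target [1B, align 1] → 5
+3 pad (align 4)
@8: x [4B, align 4] → 12
@12: z [4B, align 4] → 16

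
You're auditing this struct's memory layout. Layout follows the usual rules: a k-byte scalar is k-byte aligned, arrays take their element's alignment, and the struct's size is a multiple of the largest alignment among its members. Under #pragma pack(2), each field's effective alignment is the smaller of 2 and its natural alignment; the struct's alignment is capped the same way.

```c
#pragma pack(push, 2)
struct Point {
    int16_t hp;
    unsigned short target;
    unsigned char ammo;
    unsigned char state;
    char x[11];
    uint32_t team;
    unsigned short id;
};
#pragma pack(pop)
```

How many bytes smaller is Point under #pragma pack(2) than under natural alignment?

natural layout:
  @0: hp [2B, align 2] → 2
  @2: target [2B, align 2] → 4
  @4: ammo [1B, align 1] → 5
  @5: state [1B, align 1] → 6
  @6: x [11B, align 1] → 17
  +3 pad (align 4)
  @20: team [4B, align 4] → 24
  @24: id [2B, align 2] → 26
  +2 tail pad (align 4)
  size 28, align 4
packed(2) layout:
  @0: hp [2B, align 2] → 2
  @2: target [2B, align 2] → 4
  @4: ammo [1B, align 1] → 5
  @5: state [1B, align 1] → 6
  @6: x [11B, align 1] → 17
  +1 pad (align 2)
  @18: team [4B, align 2] → 22
  @22: id [2B, align 2] → 24
  size 24, align 2
28 − 24 = 4

4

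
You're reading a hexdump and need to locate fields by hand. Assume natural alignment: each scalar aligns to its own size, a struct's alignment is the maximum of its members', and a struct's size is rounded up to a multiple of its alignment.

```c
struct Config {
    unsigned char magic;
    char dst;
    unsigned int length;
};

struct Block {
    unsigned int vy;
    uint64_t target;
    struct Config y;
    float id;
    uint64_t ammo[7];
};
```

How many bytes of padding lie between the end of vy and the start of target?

Config: 0..1  magic  (1B, 1-aligned); 1..2  dst  (1B, 1-aligned); 2..4  -- padding (2B); 4..8  length  (4B, 4-aligned); sizeof = 8, alignof = 4
0..4  vy  (4B, 4-aligned)
4..8  -- padding (4B)
8..16  target  (8B, 8-aligned)

4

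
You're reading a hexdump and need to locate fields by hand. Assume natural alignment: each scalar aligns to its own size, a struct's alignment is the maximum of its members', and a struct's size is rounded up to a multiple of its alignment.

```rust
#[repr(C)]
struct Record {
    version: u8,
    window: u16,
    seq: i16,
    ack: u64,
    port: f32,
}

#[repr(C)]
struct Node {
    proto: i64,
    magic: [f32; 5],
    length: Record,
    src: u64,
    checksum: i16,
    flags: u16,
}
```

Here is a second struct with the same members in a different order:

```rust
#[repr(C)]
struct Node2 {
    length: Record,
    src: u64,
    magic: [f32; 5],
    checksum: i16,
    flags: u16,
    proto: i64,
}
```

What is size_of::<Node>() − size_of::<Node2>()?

Record: 0..1  version  (1B, 1-aligned); 1..2  -- padding (1B); 2..4  window  (2B, 2-aligned); 4..6  seq  (2B, 2-aligned); 6..8  -- padding (2B); 8..16  ack  (8B, 8-aligned); 16..20  port  (4B, 4-aligned); 20..24  -- tail padding (4B); sizeof = 24, alignof = 8
0..8  proto  (8B, 8-aligned)
8..28  magic  (20B, 4-aligned)
28..32  -- padding (4B)
32..56  length  (24B, 8-aligned)
56..64  src  (8B, 8-aligned)
64..66  checksum  (2B, 2-aligned)
66..68  flags  (2B, 2-aligned)
68..72  -- tail padding (4B)
sizeof = 72, alignof = 8
— Node2 —
0..24  length  (24B, 8-aligned)
24..32  src  (8B, 8-aligned)
32..52  magic  (20B, 4-aligned)
52..54  checksum  (2B, 2-aligned)
54..56  flags  (2B, 2-aligned)
56..64  proto  (8B, 8-aligned)
sizeof = 64, alignof = 8
72 − 64 = 8

8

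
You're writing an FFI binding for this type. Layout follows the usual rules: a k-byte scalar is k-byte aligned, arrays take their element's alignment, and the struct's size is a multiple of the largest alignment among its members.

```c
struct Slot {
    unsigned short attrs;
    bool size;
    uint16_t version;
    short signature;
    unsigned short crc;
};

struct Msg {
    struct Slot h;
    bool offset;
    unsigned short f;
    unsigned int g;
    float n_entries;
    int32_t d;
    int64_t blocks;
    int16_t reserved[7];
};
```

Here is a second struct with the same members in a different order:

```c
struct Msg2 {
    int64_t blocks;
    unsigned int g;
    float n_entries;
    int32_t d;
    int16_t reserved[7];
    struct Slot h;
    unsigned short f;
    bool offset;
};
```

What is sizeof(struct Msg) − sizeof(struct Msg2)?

8

Slot: @0: attrs [2B, align 2] → 2; @2: size [1B, align 1] → 3; +1 pad (align 2); @4: version [2B, align 2] → 6; @6: signature [2B, align 2] → 8; @8: crc [2B, align 2] → 10; size 10, align 2
@0: h [10B, align 2] → 10
@10: offset [1B, align 1] → 11
+1 pad (align 2)
@12: f [2B, align 2] → 14
+2 pad (align 4)
@16: g [4B, align 4] → 20
@20: n_entries [4B, align 4] → 24
@24: d [4B, align 4] → 28
+4 pad (align 8)
@32: blocks [8B, align 8] → 40
@40: reserved [14B, align 2] → 54
+2 tail pad (align 8)
size 56, align 8
— Msg2 —
@0: blocks [8B, align 8] → 8
@8: g [4B, align 4] → 12
@12: n_entries [4B, align 4] → 16
@16: d [4B, align 4] → 20
@20: reserved [14B, align 2] → 34
@34: h [10B, align 2] → 44
@44: f [2B, align 2] → 46
@46: offset [1B, align 1] → 47
+1 tail pad (align 8)
size 48, align 8
56 − 48 = 8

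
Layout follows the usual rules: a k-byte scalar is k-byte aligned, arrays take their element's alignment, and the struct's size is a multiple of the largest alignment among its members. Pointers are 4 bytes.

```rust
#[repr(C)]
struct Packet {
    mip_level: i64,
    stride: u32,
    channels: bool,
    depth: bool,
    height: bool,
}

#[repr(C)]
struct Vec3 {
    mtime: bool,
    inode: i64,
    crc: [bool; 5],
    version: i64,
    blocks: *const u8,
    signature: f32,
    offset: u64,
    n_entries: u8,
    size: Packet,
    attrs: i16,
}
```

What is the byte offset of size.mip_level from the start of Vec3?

56

Packet: 0..8  mip_level  (8B, 8-aligned); 8..12  stride  (4B, 4-aligned); 12..13  channels  (1B, 1-aligned); 13..14  depth  (1B, 1-aligned); 14..15  height  (1B, 1-aligned); 15..16  -- tail padding (1B); sizeof = 16, alignof = 8
0..1  mtime  (1B, 1-aligned)
1..8  -- padding (7B)
8..16  inode  (8B, 8-aligned)
16..21  crc  (5B, 1-aligned)
21..24  -- padding (3B)
24..32  version  (8B, 8-aligned)
32..36  blocks  (4B, 4-aligned)
36..40  signature  (4B, 4-aligned)
40..48  offset  (8B, 8-aligned)
48..49  n_entries  (1B, 1-aligned)
49..56  -- padding (7B)
56..72  size  (16B, 8-aligned)
within Packet: mip_level at 0
56 + 0 = 56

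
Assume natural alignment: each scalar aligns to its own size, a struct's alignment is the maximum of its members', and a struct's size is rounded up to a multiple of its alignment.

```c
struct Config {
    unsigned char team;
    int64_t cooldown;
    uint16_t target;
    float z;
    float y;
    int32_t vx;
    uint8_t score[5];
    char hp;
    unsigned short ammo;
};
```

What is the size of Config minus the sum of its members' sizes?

team at 0 (size 1, align 1) → ends 1
pad 7 to align 8 for cooldown
cooldown at 8 (size 8, align 8) → ends 16
target at 16 (size 2, align 2) → ends 18
pad 2 to align 4 for z
z at 20 (size 4, align 4) → ends 24
y at 24 (size 4, align 4) → ends 28
vx at 28 (size 4, align 4) → ends 32
score at 32 (size 5, align 1) → ends 37
hp at 37 (size 1, align 1) → ends 38
ammo at 38 (size 2, align 2) → ends 40
total 40 bytes, alignment 8
data bytes 31, size 40 → padding 9

9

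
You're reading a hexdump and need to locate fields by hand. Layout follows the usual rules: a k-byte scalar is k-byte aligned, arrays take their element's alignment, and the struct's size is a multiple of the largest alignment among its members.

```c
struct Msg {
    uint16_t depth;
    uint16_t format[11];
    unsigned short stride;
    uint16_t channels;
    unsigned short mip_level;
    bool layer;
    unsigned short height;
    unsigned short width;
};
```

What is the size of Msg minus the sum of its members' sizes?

1

0..2  depth  (2B, 2-aligned)
2..24  format  (22B, 2-aligned)
24..26  stride  (2B, 2-aligned)
26..28  channels  (2B, 2-aligned)
28..30  mip_level  (2B, 2-aligned)
30..31  layer  (1B, 1-aligned)
31..32  -- padding (1B)
32..34  height  (2B, 2-aligned)
34..36  width  (2B, 2-aligned)
sizeof = 36, alignof = 2
data bytes 35, size 36 → padding 1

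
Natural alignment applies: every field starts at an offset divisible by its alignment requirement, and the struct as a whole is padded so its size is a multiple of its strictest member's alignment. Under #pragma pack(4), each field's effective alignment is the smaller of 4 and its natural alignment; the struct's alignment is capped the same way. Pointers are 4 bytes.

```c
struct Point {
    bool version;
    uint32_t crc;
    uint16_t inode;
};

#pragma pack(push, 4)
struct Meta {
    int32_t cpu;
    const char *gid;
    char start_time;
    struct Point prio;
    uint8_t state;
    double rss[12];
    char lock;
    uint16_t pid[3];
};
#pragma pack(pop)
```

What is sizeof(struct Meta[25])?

3300

Point: @0: version [1B, align 1] → 1; +3 pad (align 4); @4: crc [4B, align 4] → 8; @8: inode [2B, align 2] → 10; +2 tail pad (align 4); size 12, align 4
@0: cpu [4B, align 4] → 4
@4: gid [4B, align 4] → 8
@8: start_time [1B, align 1] → 9
+3 pad (align 4)
@12: prio [12B, align 4] → 24
@24: state [1B, align 1] → 25
+3 pad (align 4)
@28: rss [96B, align 4] → 124
@124: lock [1B, align 1] → 125
+1 pad (align 2)
@126: pid [6B, align 2] → 132
size 132, align 4
array of 25: 25 × 132 = 3300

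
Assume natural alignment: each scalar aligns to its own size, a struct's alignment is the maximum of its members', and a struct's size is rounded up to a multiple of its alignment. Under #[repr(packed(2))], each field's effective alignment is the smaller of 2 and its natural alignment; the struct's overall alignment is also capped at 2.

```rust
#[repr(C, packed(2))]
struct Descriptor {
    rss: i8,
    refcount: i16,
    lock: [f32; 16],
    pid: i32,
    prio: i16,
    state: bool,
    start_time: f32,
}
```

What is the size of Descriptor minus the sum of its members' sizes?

@0: rss [1B, align 1] → 1
+1 pad (align 2)
@2: refcount [2B, align 2] → 4
@4: lock [64B, align 2] → 68
@68: pid [4B, align 2] → 72
@72: prio [2B, align 2] → 74
@74: state [1B, align 1] → 75
+1 pad (align 2)
@76: start_time [4B, align 2] → 80
size 80, align 2
data bytes 78, size 80 → padding 2

2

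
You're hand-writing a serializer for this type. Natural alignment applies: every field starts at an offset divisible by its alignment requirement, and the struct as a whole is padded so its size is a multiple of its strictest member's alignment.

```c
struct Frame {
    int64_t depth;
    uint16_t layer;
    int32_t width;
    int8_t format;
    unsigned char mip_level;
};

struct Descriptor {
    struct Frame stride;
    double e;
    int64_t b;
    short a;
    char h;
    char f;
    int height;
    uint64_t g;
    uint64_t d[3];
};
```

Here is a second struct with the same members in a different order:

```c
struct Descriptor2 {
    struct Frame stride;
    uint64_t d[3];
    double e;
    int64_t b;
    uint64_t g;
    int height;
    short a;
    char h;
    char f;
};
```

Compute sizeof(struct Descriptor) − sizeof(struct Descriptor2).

Frame: depth at 0 (size 8, align 8) → ends 8; layer at 8 (size 2, align 2) → ends 10; pad 2 to align 4 for width; width at 12 (size 4, align 4) → ends 16; format at 16 (size 1, align 1) → ends 17; mip_level at 17 (size 1, align 1) → ends 18; tail pad 6 to reach multiple of 8; total 24 bytes, alignment 8
stride at 0 (size 24, align 8) → ends 24
e at 24 (size 8, align 8) → ends 32
b at 32 (size 8, align 8) → ends 40
a at 40 (size 2, align 2) → ends 42
h at 42 (size 1, align 1) → ends 43
f at 43 (size 1, align 1) → ends 44
height at 44 (size 4, align 4) → ends 48
g at 48 (size 8, align 8) → ends 56
d at 56 (size 24, align 8) → ends 80
total 80 bytes, alignment 8
— Descriptor2 —
stride at 0 (size 24, align 8) → ends 24
d at 24 (size 24, align 8) → ends 48
e at 48 (size 8, align 8) → ends 56
b at 56 (size 8, align 8) → ends 64
g at 64 (size 8, align 8) → ends 72
height at 72 (size 4, align 4) → ends 76
a at 76 (size 2, align 2) → ends 78
h at 78 (size 1, align 1) → ends 79
f at 79 (size 1, align 1) → ends 80
total 80 bytes, alignment 8
80 − 80 = 0

0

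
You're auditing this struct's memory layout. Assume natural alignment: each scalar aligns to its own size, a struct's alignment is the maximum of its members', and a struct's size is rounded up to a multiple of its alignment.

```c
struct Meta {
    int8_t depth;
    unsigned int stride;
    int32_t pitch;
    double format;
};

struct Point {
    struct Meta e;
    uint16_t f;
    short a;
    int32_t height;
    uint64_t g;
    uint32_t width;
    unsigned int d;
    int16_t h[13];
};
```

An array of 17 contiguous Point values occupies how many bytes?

Meta: depth at 0 (size 1, align 1) → ends 1; pad 3 to align 4 for stride; stride at 4 (size 4, align 4) → ends 8; pitch at 8 (size 4, align 4) → ends 12; pad 4 to align 8 for format; format at 16 (size 8, align 8) → ends 24; total 24 bytes, alignment 8
e at 0 (size 24, align 8) → ends 24
f at 24 (size 2, align 2) → ends 26
a at 26 (size 2, align 2) → ends 28
height at 28 (size 4, align 4) → ends 32
g at 32 (size 8, align 8) → ends 40
width at 40 (size 4, align 4) → ends 44
d at 44 (size 4, align 4) → ends 48
h at 48 (size 26, align 2) → ends 74
tail pad 6 to reach multiple of 8
total 80 bytes, alignment 8
array of 17: 17 × 80 = 1360

1360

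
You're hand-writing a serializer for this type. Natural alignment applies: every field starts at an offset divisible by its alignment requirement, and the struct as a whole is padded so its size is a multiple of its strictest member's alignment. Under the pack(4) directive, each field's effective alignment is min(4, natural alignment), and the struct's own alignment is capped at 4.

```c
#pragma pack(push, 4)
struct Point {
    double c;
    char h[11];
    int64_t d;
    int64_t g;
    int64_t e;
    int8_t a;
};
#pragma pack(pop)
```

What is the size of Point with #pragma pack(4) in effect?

@0: c [8B, align 4] → 8
@8: h [11B, align 1] → 19
+1 pad (align 4)
@20: d [8B, align 4] → 28
@28: g [8B, align 4] → 36
@36: e [8B, align 4] → 44
@44: a [1B, align 1] → 45
+3 tail pad (align 4)
size 48, align 4

48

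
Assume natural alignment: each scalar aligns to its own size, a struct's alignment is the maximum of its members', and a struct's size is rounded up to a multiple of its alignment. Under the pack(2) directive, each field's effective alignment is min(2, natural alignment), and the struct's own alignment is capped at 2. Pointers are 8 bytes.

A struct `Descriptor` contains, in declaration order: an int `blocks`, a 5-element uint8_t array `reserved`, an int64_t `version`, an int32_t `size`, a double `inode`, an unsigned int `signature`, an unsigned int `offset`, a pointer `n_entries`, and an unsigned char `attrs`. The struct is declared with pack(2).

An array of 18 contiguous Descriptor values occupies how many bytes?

864

@0: blocks [4B, align 2] → 4
@4: reserved [5B, align 1] → 9
+1 pad (align 2)
@10: version [8B, align 2] → 18
@18: size [4B, align 2] → 22
@22: inode [8B, align 2] → 30
@30: signature [4B, align 2] → 34
@34: offset [4B, align 2] → 38
@38: n_entries [8B, align 2] → 46
@46: attrs [1B, align 1] → 47
+1 tail pad (align 2)
size 48, align 2
array of 18: 18 × 48 = 864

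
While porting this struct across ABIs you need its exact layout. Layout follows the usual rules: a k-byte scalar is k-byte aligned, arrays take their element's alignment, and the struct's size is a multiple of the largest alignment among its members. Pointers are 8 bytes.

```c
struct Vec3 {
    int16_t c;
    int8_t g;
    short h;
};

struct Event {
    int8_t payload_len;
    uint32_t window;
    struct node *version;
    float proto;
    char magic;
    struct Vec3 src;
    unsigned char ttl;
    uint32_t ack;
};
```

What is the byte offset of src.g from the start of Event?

24

Vec3: c at 0 (size 2, align 2) → ends 2; g at 2 (size 1, align 1) → ends 3; pad 1 to align 2 for h; h at 4 (size 2, align 2) → ends 6; total 6 bytes, alignment 2
payload_len at 0 (size 1, align 1) → ends 1
pad 3 to align 4 for window
window at 4 (size 4, align 4) → ends 8
version at 8 (size 8, align 8) → ends 16
proto at 16 (size 4, align 4) → ends 20
magic at 20 (size 1, align 1) → ends 21
pad 1 to align 2 for src
src at 22 (size 6, align 2) → ends 28
within Vec3: g at 2
22 + 2 = 24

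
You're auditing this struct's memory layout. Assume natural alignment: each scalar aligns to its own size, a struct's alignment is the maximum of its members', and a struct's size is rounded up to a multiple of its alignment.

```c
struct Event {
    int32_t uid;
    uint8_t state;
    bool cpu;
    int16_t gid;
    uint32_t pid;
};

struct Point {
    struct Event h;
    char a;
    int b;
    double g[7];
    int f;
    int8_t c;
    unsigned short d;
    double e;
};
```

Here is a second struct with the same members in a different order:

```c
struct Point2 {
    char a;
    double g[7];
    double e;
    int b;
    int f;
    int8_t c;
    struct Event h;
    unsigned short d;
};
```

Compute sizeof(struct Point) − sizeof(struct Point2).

-8

Event: uid at 0 (size 4, align 4) → ends 4; state at 4 (size 1, align 1) → ends 5; cpu at 5 (size 1, align 1) → ends 6; gid at 6 (size 2, align 2) → ends 8; pid at 8 (size 4, align 4) → ends 12; total 12 bytes, alignment 4
h at 0 (size 12, align 4) → ends 12
a at 12 (size 1, align 1) → ends 13
pad 3 to align 4 for b
b at 16 (size 4, align 4) → ends 20
pad 4 to align 8 for g
g at 24 (size 56, align 8) → ends 80
f at 80 (size 4, align 4) → ends 84
c at 84 (size 1, align 1) → ends 85
pad 1 to align 2 for d
d at 86 (size 2, align 2) → ends 88
e at 88 (size 8, align 8) → ends 96
total 96 bytes, alignment 8
— Point2 —
a at 0 (size 1, align 1) → ends 1
pad 7 to align 8 for g
g at 8 (size 56, align 8) → ends 64
e at 64 (size 8, align 8) → ends 72
b at 72 (size 4, align 4) → ends 76
f at 76 (size 4, align 4) → ends 80
c at 80 (size 1, align 1) → ends 81
pad 3 to align 4 for h
h at 84 (size 12, align 4) → ends 96
d at 96 (size 2, align 2) → ends 98
tail pad 6 to reach multiple of 8
total 104 bytes, alignment 8
96 − 104 = -8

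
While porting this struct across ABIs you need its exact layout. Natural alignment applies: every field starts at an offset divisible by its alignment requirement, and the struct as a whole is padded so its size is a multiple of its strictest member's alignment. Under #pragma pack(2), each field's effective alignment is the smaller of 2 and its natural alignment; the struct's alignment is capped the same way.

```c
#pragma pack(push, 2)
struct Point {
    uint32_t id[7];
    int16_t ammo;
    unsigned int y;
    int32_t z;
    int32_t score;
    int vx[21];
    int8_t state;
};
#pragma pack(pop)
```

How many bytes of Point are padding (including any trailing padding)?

0..28  id  (28B, 2-aligned)
28..30  ammo  (2B, 2-aligned)
30..34  y  (4B, 2-aligned)
34..38  z  (4B, 2-aligned)
38..42  score  (4B, 2-aligned)
42..126  vx  (84B, 2-aligned)
126..127  state  (1B, 1-aligned)
127..128  -- tail padding (1B)
sizeof = 128, alignof = 2
data bytes 127, size 128 → padding 1

1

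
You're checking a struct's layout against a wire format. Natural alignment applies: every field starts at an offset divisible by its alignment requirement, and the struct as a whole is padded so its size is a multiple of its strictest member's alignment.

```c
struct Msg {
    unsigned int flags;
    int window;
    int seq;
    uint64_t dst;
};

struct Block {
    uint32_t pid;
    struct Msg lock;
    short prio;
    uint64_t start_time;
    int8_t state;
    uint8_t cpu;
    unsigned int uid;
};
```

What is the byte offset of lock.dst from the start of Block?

Msg: 0..4  flags  (4B, 4-aligned); 4..8  window  (4B, 4-aligned); 8..12  seq  (4B, 4-aligned); 12..16  -- padding (4B); 16..24  dst  (8B, 8-aligned); sizeof = 24, alignof = 8
0..4  pid  (4B, 4-aligned)
4..8  -- padding (4B)
8..32  lock  (24B, 8-aligned)
within Msg: dst at 16
8 + 16 = 24

24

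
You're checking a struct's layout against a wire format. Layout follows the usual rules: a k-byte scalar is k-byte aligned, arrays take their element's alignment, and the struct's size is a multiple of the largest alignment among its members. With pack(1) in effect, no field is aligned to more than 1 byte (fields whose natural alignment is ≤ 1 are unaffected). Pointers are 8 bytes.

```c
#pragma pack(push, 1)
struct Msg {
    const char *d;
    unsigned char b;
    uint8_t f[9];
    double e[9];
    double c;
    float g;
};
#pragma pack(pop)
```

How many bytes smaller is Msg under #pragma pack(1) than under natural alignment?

natural layout:
  0..8  d  (8B, 8-aligned)
  8..9  b  (1B, 1-aligned)
  9..18  f  (9B, 1-aligned)
  18..24  -- padding (6B)
  24..96  e  (72B, 8-aligned)
  96..104  c  (8B, 8-aligned)
  104..108  g  (4B, 4-aligned)
  108..112  -- tail padding (4B)
  sizeof = 112, alignof = 8
packed(1) layout:
  0..8  d  (8B, 1-aligned)
  8..9  b  (1B, 1-aligned)
  9..18  f  (9B, 1-aligned)
  18..90  e  (72B, 1-aligned)
  90..98  c  (8B, 1-aligned)
  98..102  g  (4B, 1-aligned)
  sizeof = 102, alignof = 1
112 − 102 = 10

10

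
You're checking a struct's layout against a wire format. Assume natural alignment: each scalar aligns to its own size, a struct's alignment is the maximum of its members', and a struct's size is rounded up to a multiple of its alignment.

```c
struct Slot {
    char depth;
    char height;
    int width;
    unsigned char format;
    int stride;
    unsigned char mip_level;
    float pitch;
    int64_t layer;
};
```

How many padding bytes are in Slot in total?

8

depth at 0 (size 1, align 1) → ends 1
height at 1 (size 1, align 1) → ends 2
pad 2 to align 4 for width
width at 4 (size 4, align 4) → ends 8
format at 8 (size 1, align 1) → ends 9
pad 3 to align 4 for stride
stride at 12 (size 4, align 4) → ends 16
mip_level at 16 (size 1, align 1) → ends 17
pad 3 to align 4 for pitch
pitch at 20 (size 4, align 4) → ends 24
layer at 24 (size 8, align 8) → ends 32
total 32 bytes, alignment 8
data bytes 24, size 32 → padding 8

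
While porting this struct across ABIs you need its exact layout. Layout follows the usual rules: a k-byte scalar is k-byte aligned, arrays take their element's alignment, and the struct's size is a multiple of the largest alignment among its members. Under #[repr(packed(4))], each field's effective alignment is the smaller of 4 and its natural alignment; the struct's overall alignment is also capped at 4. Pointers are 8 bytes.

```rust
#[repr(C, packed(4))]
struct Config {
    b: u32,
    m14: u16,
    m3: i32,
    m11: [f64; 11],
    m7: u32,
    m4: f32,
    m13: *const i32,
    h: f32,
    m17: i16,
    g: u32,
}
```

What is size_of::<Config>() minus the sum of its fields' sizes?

0..4  b  (4B, 4-aligned)
4..6  m14  (2B, 2-aligned)
6..8  -- padding (2B)
8..12  m3  (4B, 4-aligned)
12..100  m11  (88B, 4-aligned)
100..104  m7  (4B, 4-aligned)
104..108  m4  (4B, 4-aligned)
108..116  m13  (8B, 4-aligned)
116..120  h  (4B, 4-aligned)
120..122  m17  (2B, 2-aligned)
122..124  -- padding (2B)
124..128  g  (4B, 4-aligned)
sizeof = 128, alignof = 4
data bytes 124, size 128 → padding 4

4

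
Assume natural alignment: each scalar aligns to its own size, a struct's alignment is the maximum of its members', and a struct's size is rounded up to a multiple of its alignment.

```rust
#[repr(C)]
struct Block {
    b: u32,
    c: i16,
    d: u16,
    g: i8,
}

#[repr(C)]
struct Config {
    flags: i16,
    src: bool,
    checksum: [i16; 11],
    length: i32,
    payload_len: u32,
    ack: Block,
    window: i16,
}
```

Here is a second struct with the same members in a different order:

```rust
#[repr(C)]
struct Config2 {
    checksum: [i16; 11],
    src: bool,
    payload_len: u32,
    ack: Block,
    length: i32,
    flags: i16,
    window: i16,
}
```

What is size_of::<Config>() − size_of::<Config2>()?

4

Block: 0..4  b  (4B, 4-aligned); 4..6  c  (2B, 2-aligned); 6..8  d  (2B, 2-aligned); 8..9  g  (1B, 1-aligned); 9..12  -- tail padding (3B); sizeof = 12, alignof = 4
0..2  flags  (2B, 2-aligned)
2..3  src  (1B, 1-aligned)
3..4  -- padding (1B)
4..26  checksum  (22B, 2-aligned)
26..28  -- padding (2B)
28..32  length  (4B, 4-aligned)
32..36  payload_len  (4B, 4-aligned)
36..48  ack  (12B, 4-aligned)
48..50  window  (2B, 2-aligned)
50..52  -- tail padding (2B)
sizeof = 52, alignof = 4
— Config2 —
0..22  checksum  (22B, 2-aligned)
22..23  src  (1B, 1-aligned)
23..24  -- padding (1B)
24..28  payload_len  (4B, 4-aligned)
28..40  ack  (12B, 4-aligned)
40..44  length  (4B, 4-aligned)
44..46  flags  (2B, 2-aligned)
46..48  window  (2B, 2-aligned)
sizeof = 48, alignof = 4
52 − 48 = 4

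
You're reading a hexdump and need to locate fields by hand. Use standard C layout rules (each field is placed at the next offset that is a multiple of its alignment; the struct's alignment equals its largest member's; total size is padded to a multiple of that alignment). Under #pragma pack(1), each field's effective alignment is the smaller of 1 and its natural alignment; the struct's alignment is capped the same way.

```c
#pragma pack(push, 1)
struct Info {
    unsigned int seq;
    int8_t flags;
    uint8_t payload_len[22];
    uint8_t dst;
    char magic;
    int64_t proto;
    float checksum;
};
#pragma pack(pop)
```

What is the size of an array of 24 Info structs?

seq at 0 (size 4, align 1) → ends 4
flags at 4 (size 1, align 1) → ends 5
payload_len at 5 (size 22, align 1) → ends 27
dst at 27 (size 1, align 1) → ends 28
magic at 28 (size 1, align 1) → ends 29
proto at 29 (size 8, align 1) → ends 37
checksum at 37 (size 4, align 1) → ends 41
total 41 bytes, alignment 1
array of 24: 24 × 41 = 984

984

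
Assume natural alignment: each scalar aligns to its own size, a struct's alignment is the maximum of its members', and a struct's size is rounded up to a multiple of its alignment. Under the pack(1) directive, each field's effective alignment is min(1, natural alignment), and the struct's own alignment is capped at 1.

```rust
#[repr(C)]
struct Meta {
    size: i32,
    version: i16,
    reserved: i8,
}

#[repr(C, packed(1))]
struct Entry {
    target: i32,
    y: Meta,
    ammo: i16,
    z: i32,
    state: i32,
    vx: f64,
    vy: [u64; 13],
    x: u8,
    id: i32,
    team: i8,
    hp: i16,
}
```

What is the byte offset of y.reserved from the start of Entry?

Meta: size at 0 (size 4, align 4) → ends 4; version at 4 (size 2, align 2) → ends 6; reserved at 6 (size 1, align 1) → ends 7; tail pad 1 to reach multiple of 4; total 8 bytes, alignment 4
target at 0 (size 4, align 1) → ends 4
y at 4 (size 8, align 1) → ends 12
within Meta: reserved at 6
4 + 6 = 10

10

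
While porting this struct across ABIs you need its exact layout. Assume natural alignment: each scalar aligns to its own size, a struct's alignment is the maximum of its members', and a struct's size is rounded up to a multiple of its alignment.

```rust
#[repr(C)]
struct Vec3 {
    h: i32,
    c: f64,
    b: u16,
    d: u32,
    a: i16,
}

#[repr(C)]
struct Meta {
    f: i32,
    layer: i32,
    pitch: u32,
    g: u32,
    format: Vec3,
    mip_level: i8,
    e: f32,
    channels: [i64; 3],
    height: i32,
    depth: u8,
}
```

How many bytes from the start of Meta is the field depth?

84

Vec3: h at 0 (size 4, align 4) → ends 4; pad 4 to align 8 for c; c at 8 (size 8, align 8) → ends 16; b at 16 (size 2, align 2) → ends 18; pad 2 to align 4 for d; d at 20 (size 4, align 4) → ends 24; a at 24 (size 2, align 2) → ends 26; tail pad 6 to reach multiple of 8; total 32 bytes, alignment 8
f at 0 (size 4, align 4) → ends 4
layer at 4 (size 4, align 4) → ends 8
pitch at 8 (size 4, align 4) → ends 12
g at 12 (size 4, align 4) → ends 16
format at 16 (size 32, align 8) → ends 48
mip_level at 48 (size 1, align 1) → ends 49
pad 3 to align 4 for e
e at 52 (size 4, align 4) → ends 56
channels at 56 (size 24, align 8) → ends 80
height at 80 (size 4, align 4) → ends 84
depth at 84 (size 1, align 1) → ends 85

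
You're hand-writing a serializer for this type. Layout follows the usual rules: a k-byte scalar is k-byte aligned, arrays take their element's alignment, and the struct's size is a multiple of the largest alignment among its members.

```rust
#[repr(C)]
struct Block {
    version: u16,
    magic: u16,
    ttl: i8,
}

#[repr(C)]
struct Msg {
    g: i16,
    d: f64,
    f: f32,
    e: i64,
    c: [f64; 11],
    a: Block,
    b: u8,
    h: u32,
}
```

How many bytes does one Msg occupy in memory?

Block: @0: version [2B, align 2] → 2; @2: magic [2B, align 2] → 4; @4: ttl [1B, align 1] → 5; +1 tail pad (align 2); size 6, align 2
@0: g [2B, align 2] → 2
+6 pad (align 8)
@8: d [8B, align 8] → 16
@16: f [4B, align 4] → 20
+4 pad (align 8)
@24: e [8B, align 8] → 32
@32: c [88B, align 8] → 120
@120: a [6B, align 2] → 126
@126: b [1B, align 1] → 127
+1 pad (align 4)
@128: h [4B, align 4] → 132
+4 tail pad (align 8)
size 136, align 8

136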